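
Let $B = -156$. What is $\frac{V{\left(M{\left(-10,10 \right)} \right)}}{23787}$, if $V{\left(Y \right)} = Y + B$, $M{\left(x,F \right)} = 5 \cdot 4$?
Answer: $- \frac{136}{23787} \approx -0.0057174$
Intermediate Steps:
$M{\left(x,F \right)} = 20$
$V{\left(Y \right)} = -156 + Y$ ($V{\left(Y \right)} = Y - 156 = -156 + Y$)
$\frac{V{\left(M{\left(-10,10 \right)} \right)}}{23787} = \frac{-156 + 20}{23787} = \left(-136\right) \frac{1}{23787} = - \frac{136}{23787}$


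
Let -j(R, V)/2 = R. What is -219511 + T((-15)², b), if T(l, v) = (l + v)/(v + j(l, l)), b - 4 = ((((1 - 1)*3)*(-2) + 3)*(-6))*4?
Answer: -113706855/518 ≈ -2.1951e+5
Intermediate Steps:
j(R, V) = -2*R
b = -68 (b = 4 + ((((1 - 1)*3)*(-2) + 3)*(-6))*4 = 4 + (((0*3)*(-2) + 3)*(-6))*4 = 4 + ((0*(-2) + 3)*(-6))*4 = 4 + ((0 + 3)*(-6))*4 = 4 + (3*(-6))*4 = 4 - 18*4 = 4 - 72 = -68)
T(l, v) = (l + v)/(v - 2*l)
-219511 + T((-15)², b) = -219511 + ((-15)² - 68)/(-68 - 2*(-15)²) = -219511 + (225 - 68)/(-68 - 2*225) = -219511 + 157/(-68 - 450) = -219511 + 157/(-518) = -219511 - 1/518*157 = -219511 - 157/518 = -113706855/518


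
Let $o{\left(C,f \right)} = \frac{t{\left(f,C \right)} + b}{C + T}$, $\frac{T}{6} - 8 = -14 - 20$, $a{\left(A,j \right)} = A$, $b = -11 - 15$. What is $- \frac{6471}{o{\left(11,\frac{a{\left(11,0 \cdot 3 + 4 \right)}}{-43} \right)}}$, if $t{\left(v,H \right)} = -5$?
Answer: $- \frac{938295}{31} \approx -30268.0$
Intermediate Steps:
$b = -26$ ($b = -11 - 15 = -26$)
$T = -156$ ($T = 48 + 6 \left(-14 - 20\right) = 48 + 6 \left(-34\right) = 48 - 204 = -156$)
$o{\left(C,f \right)} = - \frac{31}{-156 + C}$ ($o{\left(C,f \right)} = \frac{-5 - 26}{C - 156} = - \frac{31}{-156 + C}$)
$- \frac{6471}{o{\left(11,\frac{a{\left(11,0 \cdot 3 + 4 \right)}}{-43} \right)}} = - \frac{6471}{\left(-31\right) \frac{1}{-156 + 11}} = - \frac{6471}{\left(-31\right) \frac{1}{-145}} = - \frac{6471}{\left(-31\right) \left(- \frac{1}{145}\right)} = - \frac{6471}{\frac{31}{145}} = \left(-6471\right) \frac{145}{31} = - \frac{938295}{31}$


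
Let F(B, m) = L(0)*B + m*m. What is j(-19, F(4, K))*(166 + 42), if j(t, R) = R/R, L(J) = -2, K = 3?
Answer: 208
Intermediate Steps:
F(B, m) = m**2 - 2*B (F(B, m) = -2*B + m*m = -2*B + m**2 = m**2 - 2*B)
j(t, R) = 1
j(-19, F(4, K))*(166 + 42) = 1*(166 + 42) = 1*208 = 208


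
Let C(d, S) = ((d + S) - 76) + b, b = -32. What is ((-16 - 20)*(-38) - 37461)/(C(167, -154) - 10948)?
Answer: 12031/3681 ≈ 3.2684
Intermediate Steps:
C(d, S) = -108 + S + d (C(d, S) = ((d + S) - 76) - 32 = ((S + d) - 76) - 32 = (-76 + S + d) - 32 = -108 + S + d)
((-16 - 20)*(-38) - 37461)/(C(167, -154) - 10948) = ((-16 - 20)*(-38) - 37461)/((-108 - 154 + 167) - 10948) = (-36*(-38) - 37461)/(-95 - 10948) = (1368 - 37461)/(-11043) = -36093*(-1/11043) = 12031/3681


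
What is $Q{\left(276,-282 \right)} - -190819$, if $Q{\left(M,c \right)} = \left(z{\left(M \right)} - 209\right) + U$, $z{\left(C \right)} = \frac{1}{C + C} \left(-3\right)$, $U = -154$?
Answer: $\frac{35043903}{184} \approx 1.9046 \cdot 10^{5}$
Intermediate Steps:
$z{\left(C \right)} = - \frac{3}{2 C}$ ($z{\left(C \right)} = \frac{1}{2 C} \left(-3\right) = - \frac{3}{2 C}$)
$Q{\left(M,c \right)} = -363 - \frac{3}{2 M}$ ($Q{\left(M,c \right)} = \left(- \frac{3}{2 M} - 209\right) - 154 = \left(-209 - \frac{3}{2 M}\right) - 154 = -363 - \frac{3}{2 M}$)
$Q{\left(276,-282 \right)} - -190819 = \left(-363 - \frac{3}{2 \cdot 276}\right) - -190819 = \left(-363 - \frac{1}{184}\right) + 190819 = - \frac{66793}{184} + 190819 = \frac{35043903}{184}$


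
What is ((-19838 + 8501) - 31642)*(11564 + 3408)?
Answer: -643481588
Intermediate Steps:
((-19838 + 8501) - 31642)*(11564 + 3408) = (-11337 - 31642)*14972 = -42979*14972 = -643481588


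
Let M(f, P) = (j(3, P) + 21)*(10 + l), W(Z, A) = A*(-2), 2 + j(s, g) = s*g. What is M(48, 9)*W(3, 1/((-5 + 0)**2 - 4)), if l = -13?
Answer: 92/7 ≈ 13.143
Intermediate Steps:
j(s, g) = -2 + g*s (j(s, g) = -2 + s*g = -2 + g*s)
W(Z, A) = -2*A
M(f, P) = -57 - 9*P (M(f, P) = ((-2 + P*3) + 21)*(10 - 13) = ((-2 + 3*P) + 21)*(-3) = (19 + 3*P)*(-3) = -57 - 9*P)
M(48, 9)*W(3, 1/((-5 + 0)**2 - 4)) = (-57 - 9*9)*(-2/((-5 + 0)**2 - 4)) = (-57 - 81)*(-2/((-5)**2 - 4)) = -(-276)/(25 - 4) = -(-276)/21 = -138*(-2/21) = 92/7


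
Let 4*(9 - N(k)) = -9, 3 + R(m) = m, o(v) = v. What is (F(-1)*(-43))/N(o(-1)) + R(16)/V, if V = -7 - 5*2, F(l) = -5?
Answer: 2807/153 ≈ 18.346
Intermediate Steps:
R(m) = -3 + m
N(k) = 45/4 (N(k) = 9 - ¼*(-9) = 9 + 9/4 = 45/4)
V = -17 (V = -7 - 10 = -17)
(F(-1)*(-43))/N(o(-1)) + R(16)/V = (-5*(-43))/(45/4) + (-3 + 16)/(-17) = 215*(4/45) + 13*(-1/17) = 172/9 - 13/17 = 2807/153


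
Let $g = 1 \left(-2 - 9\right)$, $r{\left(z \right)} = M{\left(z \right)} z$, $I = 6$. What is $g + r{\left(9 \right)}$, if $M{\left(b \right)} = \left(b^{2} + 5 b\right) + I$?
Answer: $1177$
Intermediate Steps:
$M{\left(b \right)} = 6 + b^{2} + 5 b$ ($M{\left(b \right)} = \left(b^{2} + 5 b\right) + 6 = 6 + b^{2} + 5 b$)
$r{\left(z \right)} = z \left(6 + z^{2} + 5 z\right)$ ($r{\left(z \right)} = \left(6 + z^{2} + 5 z\right) z = z \left(6 + z^{2} + 5 z\right)$)
$g = -11$ ($g = 1 \left(-11\right) = -11$)
$g + r{\left(9 \right)} = -11 + 9 \left(6 + 9^{2} + 5 \cdot 9\right) = -11 + 9 \left(6 + 81 + 45\right) = -11 + 9 \cdot 132 = -11 + 1188 = 1177$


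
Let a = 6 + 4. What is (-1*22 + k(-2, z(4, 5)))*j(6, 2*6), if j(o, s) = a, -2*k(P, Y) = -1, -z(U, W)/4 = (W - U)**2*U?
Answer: -215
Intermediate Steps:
z(U, W) = -4*U*(W - U)**2 (z(U, W) = -4*(W - U)**2*U = -4*U*(W - U)**2)
k(P, Y) = 1/2 (k(P, Y) = -1/2*(-1) = 1/2)
a = 10
j(o, s) = 10
(-1*22 + k(-2, z(4, 5)))*j(6, 2*6) = (-1*22 + 1/2)*10 = (-22 + 1/2)*10 = -43/2*10 = -215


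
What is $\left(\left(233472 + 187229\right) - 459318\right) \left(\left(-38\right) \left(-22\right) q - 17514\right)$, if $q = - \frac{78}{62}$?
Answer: $\frac{22225550946}{31} \approx 7.1695 \cdot 10^{8}$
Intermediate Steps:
$q = - \frac{39}{31}$ ($q = \left(-78\right) \frac{1}{62} = - \frac{39}{31} \approx -1.2581$)
$\left(\left(233472 + 187229\right) - 459318\right) \left(\left(-38\right) \left(-22\right) q - 17514\right) = \left(\left(233472 + 187229\right) - 459318\right) \left(\left(-38\right) \left(-22\right) \left(- \frac{39}{31}\right) - 17514\right) = \left(420701 - 459318\right) \left(836 \left(- \frac{39}{31}\right) - 17514\right) = - 38617 \left(- \frac{32604}{31} - 17514\right) = \left(-38617\right) \left(- \frac{575538}{31}\right) = \frac{22225550946}{31}$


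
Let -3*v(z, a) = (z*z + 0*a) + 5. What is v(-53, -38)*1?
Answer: -938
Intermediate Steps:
v(z, a) = -5/3 - z²/3 (v(z, a) = -((z*z + 0*a) + 5)/3 = -((z² + 0) + 5)/3 = -(z² + 5)/3 = -(5 + z²)/3 = -5/3 - z²/3)
v(-53, -38)*1 = (-5/3 - ⅓*(-53)²)*1 = (-5/3 - ⅓*2809)*1 = (-5/3 - 2809/3)*1 = -938*1 = -938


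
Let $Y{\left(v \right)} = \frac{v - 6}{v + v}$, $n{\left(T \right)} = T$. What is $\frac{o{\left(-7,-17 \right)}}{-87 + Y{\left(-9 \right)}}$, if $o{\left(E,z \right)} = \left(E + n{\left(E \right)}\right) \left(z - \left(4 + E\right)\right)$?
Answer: $- \frac{1176}{517} \approx -2.2747$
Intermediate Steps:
$o{\left(E,z \right)} = 2 E \left(-4 + z - E\right)$ ($o{\left(E,z \right)} = \left(E + E\right) \left(z - \left(4 + E\right)\right) = 2 E \left(-4 + z - E\right)$)
$Y{\left(v \right)} = \frac{-6 + v}{2 v}$
$\frac{o{\left(-7,-17 \right)}}{-87 + Y{\left(-9 \right)}} = \frac{2 \left(-7\right) \left(-4 - 17 - -7\right)}{-87 + \frac{-6 - 9}{2 \left(-9\right)}} = \frac{2 \left(-7\right) \left(-4 - 17 + 7\right)}{-87 + \frac{1}{2} \left(- \frac{1}{9}\right) \left(-15\right)} = \frac{2 \left(-7\right) \left(-14\right)}{-87 + \frac{5}{6}} = \frac{1}{- \frac{517}{6}} \cdot 196 = \left(- \frac{6}{517}\right) 196 = - \frac{1176}{517}$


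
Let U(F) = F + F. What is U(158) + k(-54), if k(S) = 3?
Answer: 319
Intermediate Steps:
U(F) = 2*F
U(158) + k(-54) = 2*158 + 3 = 316 + 3 = 319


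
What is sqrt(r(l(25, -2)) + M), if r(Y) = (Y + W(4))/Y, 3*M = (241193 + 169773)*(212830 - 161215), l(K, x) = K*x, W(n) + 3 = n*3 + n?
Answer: sqrt(707067003074)/10 ≈ 84087.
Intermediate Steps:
W(n) = -3 + 4*n (W(n) = -3 + (n*3 + n) = -3 + (3*n + n) = -3 + 4*n)
M = 7070670030 (M = ((241193 + 169773)*(212830 - 161215))/3 = (410966*51615)/3 = (1/3)*21212010090 = 7070670030)
r(Y) = (13 + Y)/Y (r(Y) = (Y + (-3 + 4*4))/Y = (Y + (-3 + 16))/Y = (Y + 13)/Y = (13 + Y)/Y)
sqrt(r(l(25, -2)) + M) = sqrt((13 + 25*(-2))/((25*(-2))) + 7070670030) = sqrt((13 - 50)/(-50) + 7070670030) = sqrt(-1/50*(-37) + 7070670030) = sqrt(37/50 + 7070670030) = sqrt(353533501537/50) = sqrt(707067003074)/10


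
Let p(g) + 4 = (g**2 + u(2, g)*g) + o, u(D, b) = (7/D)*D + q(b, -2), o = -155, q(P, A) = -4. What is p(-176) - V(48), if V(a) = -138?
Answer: 30427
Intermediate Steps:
u(D, b) = 3 (u(D, b) = (7/D)*D - 4 = 7 - 4 = 3)
p(g) = -159 + g**2 + 3*g (p(g) = -4 + ((g**2 + 3*g) - 155) = -4 + (-155 + g**2 + 3*g) = -159 + g**2 + 3*g)
p(-176) - V(48) = (-159 + (-176)**2 + 3*(-176)) - 1*(-138) = (-159 + 30976 - 528) + 138 = 30289 + 138 = 30427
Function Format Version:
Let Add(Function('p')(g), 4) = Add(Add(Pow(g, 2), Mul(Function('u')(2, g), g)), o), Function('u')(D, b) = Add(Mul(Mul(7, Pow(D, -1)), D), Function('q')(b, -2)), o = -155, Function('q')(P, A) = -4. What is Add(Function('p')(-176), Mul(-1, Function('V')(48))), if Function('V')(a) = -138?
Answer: 30427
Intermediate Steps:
Function('u')(D, b) = 3 (Function('u')(D, b) = Add(Mul(Mul(7, Pow(D, -1)), D), -4) = Add(7, -4) = 3)
Function('p')(g) = Add(-159, Pow(g, 2), Mul(3, g)) (Function('p')(g) = Add(-4, Add(Add(Pow(g, 2), Mul(3, g)), -155)) = Add(-4, Add(-155, Pow(g, 2), Mul(3, g))) = Add(-159, Pow(g, 2), Mul(3, g)))
Add(Function('p')(-176), Mul(-1, Function('V')(48))) = Add(Add(-159, Pow(-176, 2), Mul(3, -176)), Mul(-1, -138)) = Add(Add(-159, 30976, -528), 138) = Add(30289, 138) = 30427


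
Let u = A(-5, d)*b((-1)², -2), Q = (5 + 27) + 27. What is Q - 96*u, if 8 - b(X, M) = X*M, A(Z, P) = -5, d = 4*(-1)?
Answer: 4859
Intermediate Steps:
d = -4
Q = 59 (Q = 32 + 27 = 59)
b(X, M) = 8 - M*X (b(X, M) = 8 - X*M = 8 - M*X)
u = -50 (u = -5*(8 - 1*(-2)*(-1)²) = -5*(8 - 1*(-2)*1) = -5*(8 + 2) = -5*10 = -50)
Q - 96*u = 59 - 96*(-50) = 59 + 4800 = 4859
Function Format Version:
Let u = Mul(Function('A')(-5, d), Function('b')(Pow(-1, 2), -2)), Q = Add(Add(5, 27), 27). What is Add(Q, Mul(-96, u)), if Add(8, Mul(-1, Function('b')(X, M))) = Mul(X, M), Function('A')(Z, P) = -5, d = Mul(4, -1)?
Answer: 4859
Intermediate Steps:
d = -4
Q = 59 (Q = Add(32, 27) = 59)
Function('b')(X, M) = Add(8, Mul(-1, M, X)) (Function('b')(X, M) = Add(8, Mul(-1, Mul(X, M))) = Add(8, Mul(-1, Mul(M, X))) = Add(8, Mul(-1, M, X)))
u = -50 (u = Mul(-5, Add(8, Mul(-1, -2, Pow(-1, 2)))) = Mul(-5, Add(8, Mul(-1, -2, 1))) = Mul(-5, Add(8, 2)) = Mul(-5, 10) = -50)
Add(Q, Mul(-96, u)) = Add(59, Mul(-96, -50)) = Add(59, 4800) = 4859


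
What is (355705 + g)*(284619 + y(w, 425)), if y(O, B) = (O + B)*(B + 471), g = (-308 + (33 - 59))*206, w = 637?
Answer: 354658696071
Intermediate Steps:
g = -68804 (g = (-308 - 26)*206 = -334*206 = -68804)
y(O, B) = (471 + B)*(B + O) (y(O, B) = (B + O)*(471 + B) = (471 + B)*(B + O))
(355705 + g)*(284619 + y(w, 425)) = (355705 - 68804)*(284619 + (425**2 + 471*425 + 471*637 + 425*637)) = 286901*(284619 + (180625 + 200175 + 300027 + 270725)) = 286901*(284619 + 951552) = 286901*1236171 = 354658696071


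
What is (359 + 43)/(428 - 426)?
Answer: 201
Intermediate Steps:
(359 + 43)/(428 - 426) = 402/2 = 402*(½) = 201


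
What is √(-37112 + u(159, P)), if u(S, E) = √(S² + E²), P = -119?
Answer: √(-37112 + √39442) ≈ 192.13*I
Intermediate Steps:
u(S, E) = √(E² + S²)
√(-37112 + u(159, P)) = √(-37112 + √((-119)² + 159²)) = √(-37112 + √(14161 + 25281)) = √(-37112 + √39442)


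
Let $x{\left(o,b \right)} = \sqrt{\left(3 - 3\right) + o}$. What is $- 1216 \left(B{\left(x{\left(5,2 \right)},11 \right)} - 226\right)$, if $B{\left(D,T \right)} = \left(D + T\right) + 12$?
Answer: $246848 - 1216 \sqrt{5} \approx 2.4413 \cdot 10^{5}$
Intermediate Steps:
$x{\left(o,b \right)} = \sqrt{o}$ ($x{\left(o,b \right)} = \sqrt{0 + o} = \sqrt{o}$)
$B{\left(D,T \right)} = 12 + D + T$
$- 1216 \left(B{\left(x{\left(5,2 \right)},11 \right)} - 226\right) = - 1216 \left(\left(12 + \sqrt{5} + 11\right) - 226\right) = - 1216 \left(\left(23 + \sqrt{5}\right) - 226\right) = - 1216 \left(-203 + \sqrt{5}\right) = 246848 - 1216 \sqrt{5}$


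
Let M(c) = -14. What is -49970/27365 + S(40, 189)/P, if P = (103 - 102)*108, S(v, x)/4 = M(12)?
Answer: -346460/147771 ≈ -2.3446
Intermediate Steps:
S(v, x) = -56 (S(v, x) = 4*(-14) = -56)
P = 108 (P = 1*108 = 108)
-49970/27365 + S(40, 189)/P = -49970/27365 - 56/108 = -49970*1/27365 - 56*1/108 = -9994/5473 - 14/27 = -346460/147771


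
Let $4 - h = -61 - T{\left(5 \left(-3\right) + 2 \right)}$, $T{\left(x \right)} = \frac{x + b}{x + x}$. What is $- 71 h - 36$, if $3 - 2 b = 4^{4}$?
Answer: $- \frac{261661}{52} \approx -5031.9$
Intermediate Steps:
$b = - \frac{253}{2}$ ($b = \frac{3}{2} - \frac{4^{4}}{2} = \frac{3}{2} - 128 = - \frac{253}{2} \approx -126.5$)
$T{\left(x \right)} = \frac{- \frac{253}{2} + x}{2 x}$ ($T{\left(x \right)} = \frac{x - \frac{253}{2}}{x + x} = \frac{- \frac{253}{2} + x}{2 x}$)
$h = \frac{3659}{52}$ ($h = 4 - \left(-61 - \frac{-253 + 2 \left(5 \left(-3\right) + 2\right)}{4 \left(5 \left(-3\right) + 2\right)}\right) = 4 - \left(-61 - \frac{-253 + 2 \left(-15 + 2\right)}{4 \left(-15 + 2\right)}\right) = 4 - \left(-61 - \frac{-253 + 2 \left(-13\right)}{4 \left(-13\right)}\right) = 4 - \left(-61 - \frac{1}{4} \left(- \frac{1}{13}\right) \left(-253 - 26\right)\right) = 4 - \left(-61 - \frac{1}{4} \left(- \frac{1}{13}\right) \left(-279\right)\right) = 4 - \left(-61 - \frac{279}{52}\right) = 4 - - \frac{3451}{52} = 4 + \frac{3451}{52} = \frac{3659}{52} \approx 70.365$)
$- 71 h - 36 = \left(-71\right) \frac{3659}{52} - 36 = - \frac{259789}{52} - 36 = - \frac{261661}{52}$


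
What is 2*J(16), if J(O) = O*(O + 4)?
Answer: 640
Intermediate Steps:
J(O) = O*(4 + O)
2*J(16) = 2*(16*(4 + 16)) = 2*(16*20) = 2*320 = 640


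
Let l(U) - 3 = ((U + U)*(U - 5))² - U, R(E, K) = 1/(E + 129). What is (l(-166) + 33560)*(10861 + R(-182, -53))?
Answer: 1855315880201616/53 ≈ 3.5006e+13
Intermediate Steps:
R(E, K) = 1/(129 + E)
l(U) = 3 - U + 4*U²*(-5 + U)² (l(U) = 3 + (((U + U)*(U - 5))² - U) = 3 + (((2*U)*(-5 + U))² - U) = 3 + ((2*U*(-5 + U))² - U) = 3 + (4*U²*(-5 + U)² - U) = 3 + (-U + 4*U²*(-5 + U)²) = 3 - U + 4*U²*(-5 + U)²)
(l(-166) + 33560)*(10861 + R(-182, -53)) = ((3 - 1*(-166) + 4*(-166)²*(-5 - 166)²) + 33560)*(10861 + 1/(129 - 182)) = ((3 + 166 + 4*27556*(-171)²) + 33560)*(10861 + 1/(-53)) = ((3 + 166 + 4*27556*29241) + 33560)*(10861 - 1/53) = ((3 + 166 + 3223059984) + 33560)*(575632/53) = (3223060153 + 33560)*(575632/53) = 3223093713*(575632/53) = 1855315880201616/53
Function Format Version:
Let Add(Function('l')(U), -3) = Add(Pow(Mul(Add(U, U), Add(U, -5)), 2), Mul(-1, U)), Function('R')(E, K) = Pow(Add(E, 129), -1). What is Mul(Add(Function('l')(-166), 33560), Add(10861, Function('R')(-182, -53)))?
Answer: Rational(1855315880201616, 53) ≈ 3.5006e+13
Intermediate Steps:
Function('R')(E, K) = Pow(Add(129, E), -1)
Function('l')(U) = Add(3, Mul(-1, U), Mul(4, Pow(U, 2), Pow(Add(-5, U), 2))) (Function('l')(U) = Add(3, Add(Pow(Mul(Add(U, U), Add(U, -5)), 2), Mul(-1, U))) = Add(3, Add(Pow(Mul(Mul(2, U), Add(-5, U)), 2), Mul(-1, U))) = Add(3, Add(Pow(Mul(2, U, Add(-5, U)), 2), Mul(-1, U))) = Add(3, Add(Mul(4, Pow(U, 2), Pow(Add(-5, U), 2)), Mul(-1, U))) = Add(3, Add(Mul(-1, U), Mul(4, Pow(U, 2), Pow(Add(-5, U), 2)))) = Add(3, Mul(-1, U), Mul(4, Pow(U, 2), Pow(Add(-5, U), 2))))
Mul(Add(Function('l')(-166), 33560), Add(10861, Function('R')(-182, -53))) = Mul(Add(Add(3, Mul(-1, -166), Mul(4, Pow(-166, 2), Pow(Add(-5, -166), 2))), 33560), Add(10861, Pow(Add(129, -182), -1))) = Mul(Add(Add(3, 166, Mul(4, 27556, Pow(-171, 2))), 33560), Add(10861, Pow(-53, -1))) = Mul(Add(Add(3, 166, Mul(4, 27556, 29241)), 33560), Add(10861, Rational(-1, 53))) = Mul(Add(Add(3, 166, 3223059984), 33560), Rational(575632, 53)) = Mul(Add(3223060153, 33560), Rational(575632, 53)) = Mul(3223093713, Rational(575632, 53)) = Rational(1855315880201616, 53)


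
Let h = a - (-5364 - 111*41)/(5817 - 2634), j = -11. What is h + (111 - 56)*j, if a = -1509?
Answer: -2239649/1061 ≈ -2110.9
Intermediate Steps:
h = -1597744/1061 (h = -1509 - (-5364 - 111*41)/(5817 - 2634) = -1509 - (-5364 - 4551)/3183 = -1509 - (-9915)/3183 = -1509 - 1*(-3305/1061) = -1509 + 3305/1061 = -1597744/1061 ≈ -1505.9)
h + (111 - 56)*j = -1597744/1061 + (111 - 56)*(-11) = -1597744/1061 + 55*(-11) = -1597744/1061 - 605 = -2239649/1061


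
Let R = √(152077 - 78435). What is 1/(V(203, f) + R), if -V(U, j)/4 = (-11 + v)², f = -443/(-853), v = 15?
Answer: 32/34773 + √73642/69546 ≈ 0.0048223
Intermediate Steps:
f = 443/853 (f = -443*(-1/853) = 443/853 ≈ 0.51934)
V(U, j) = -64 (V(U, j) = -4*(-11 + 15)² = -4*4² = -4*16 = -64)
R = √73642 ≈ 271.37
1/(V(203, f) + R) = 1/(-64 + √73642)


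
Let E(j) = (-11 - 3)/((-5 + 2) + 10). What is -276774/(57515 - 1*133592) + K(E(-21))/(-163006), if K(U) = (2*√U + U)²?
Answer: 7519354492/2066834577 + 4*I*√2/81503 ≈ 3.6381 + 6.9407e-5*I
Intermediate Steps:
E(j) = -2 (E(j) = -14/(-3 + 10) = -14/7 = -14*⅐ = -2)
K(U) = (U + 2*√U)²
-276774/(57515 - 1*133592) + K(E(-21))/(-163006) = -276774/(57515 - 1*133592) + (-2 + 2*√(-2))²/(-163006) = -276774/(57515 - 133592) + (-2 + 2*(I*√2))²*(-1/163006) = -276774/(-76077) + (-2 + 2*I*√2)²*(-1/163006) = -276774*(-1/76077) - (-2 + 2*I*√2)²/163006 = 92258/25359 - (-2 + 2*I*√2)²/163006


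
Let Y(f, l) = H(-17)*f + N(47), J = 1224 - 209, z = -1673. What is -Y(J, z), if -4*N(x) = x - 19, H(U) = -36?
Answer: 36547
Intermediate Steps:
N(x) = 19/4 - x/4 (N(x) = -(x - 19)/4 = -(-19 + x)/4 = 19/4 - x/4)
J = 1015
Y(f, l) = -7 - 36*f (Y(f, l) = -36*f + (19/4 - ¼*47) = -36*f + (19/4 - 47/4) = -36*f - 7 = -7 - 36*f)
-Y(J, z) = -(-7 - 36*1015) = -(-7 - 36540) = -1*(-36547) = 36547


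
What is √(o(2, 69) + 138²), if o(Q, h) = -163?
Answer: √18881 ≈ 137.41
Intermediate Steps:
√(o(2, 69) + 138²) = √(-163 + 138²) = √(-163 + 19044) = √18881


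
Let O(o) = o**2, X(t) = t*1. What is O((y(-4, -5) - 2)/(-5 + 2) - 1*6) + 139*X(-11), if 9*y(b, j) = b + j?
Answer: -1504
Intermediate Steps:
X(t) = t
y(b, j) = b/9 + j/9 (y(b, j) = (b + j)/9 = b/9 + j/9)
O((y(-4, -5) - 2)/(-5 + 2) - 1*6) + 139*X(-11) = ((((1/9)*(-4) + (1/9)*(-5)) - 2)/(-5 + 2) - 1*6)**2 + 139*(-11) = (((-4/9 - 5/9) - 2)/(-3) - 6)**2 - 1529 = ((-1 - 2)*(-1/3) - 6)**2 - 1529 = (-3*(-1/3) - 6)**2 - 1529 = (1 - 6)**2 - 1529 = (-5)**2 - 1529 = 25 - 1529 = -1504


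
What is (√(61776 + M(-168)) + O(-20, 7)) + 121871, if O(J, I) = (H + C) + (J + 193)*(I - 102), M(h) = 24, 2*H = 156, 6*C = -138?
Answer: 105491 + 10*√618 ≈ 1.0574e+5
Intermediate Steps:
C = -23 (C = (⅙)*(-138) = -23)
H = 78 (H = (½)*156 = 78)
O(J, I) = 55 + (-102 + I)*(193 + J) (O(J, I) = (78 - 23) + (J + 193)*(I - 102) = 55 + (193 + J)*(-102 + I) = 55 + (-102 + I)*(193 + J))
(√(61776 + M(-168)) + O(-20, 7)) + 121871 = (√(61776 + 24) + (-19631 - 102*(-20) + 193*7 + 7*(-20))) + 121871 = (√61800 + (-19631 + 2040 + 1351 - 140)) + 121871 = (10*√618 - 16380) + 121871 = (-16380 + 10*√618) + 121871 = 105491 + 10*√618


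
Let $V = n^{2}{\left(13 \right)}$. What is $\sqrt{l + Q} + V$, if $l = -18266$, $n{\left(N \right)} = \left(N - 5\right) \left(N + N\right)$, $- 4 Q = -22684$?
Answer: $43264 + i \sqrt{12595} \approx 43264.0 + 112.23 i$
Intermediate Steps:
$Q = 5671$ ($Q = \left(- \frac{1}{4}\right) \left(-22684\right) = 5671$)
$n{\left(N \right)} = 2 N \left(-5 + N\right)$ ($n{\left(N \right)} = \left(-5 + N\right) 2 N = 2 N \left(-5 + N\right)$)
$V = 43264$ ($V = \left(2 \cdot 13 \left(-5 + 13\right)\right)^{2} = \left(2 \cdot 13 \cdot 8\right)^{2} = 208^{2} = 43264$)
$\sqrt{l + Q} + V = \sqrt{-18266 + 5671} + 43264 = \sqrt{-12595} + 43264 = i \sqrt{12595} + 43264 = 43264 + i \sqrt{12595}$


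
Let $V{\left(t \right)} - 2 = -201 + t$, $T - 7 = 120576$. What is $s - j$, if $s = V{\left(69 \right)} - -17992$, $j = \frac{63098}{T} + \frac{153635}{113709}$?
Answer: $\frac{244886832282427}{13711372347} \approx 17860.0$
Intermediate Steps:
$T = 120583$ ($T = 7 + 120576 = 120583$)
$V{\left(t \right)} = -199 + t$ ($V{\left(t \right)} = 2 + \left(-201 + t\right) = -199 + t$)
$j = \frac{25700579687}{13711372347}$ ($j = \frac{63098}{120583} + \frac{153635}{113709} = \frac{25700579687}{13711372347} \approx 1.8744$)
$s = 17862$ ($s = \left(-199 + 69\right) - -17992 = -130 + 17992 = 17862$)
$s - j = 17862 - \frac{25700579687}{13711372347} = \frac{244886832282427}{13711372347}$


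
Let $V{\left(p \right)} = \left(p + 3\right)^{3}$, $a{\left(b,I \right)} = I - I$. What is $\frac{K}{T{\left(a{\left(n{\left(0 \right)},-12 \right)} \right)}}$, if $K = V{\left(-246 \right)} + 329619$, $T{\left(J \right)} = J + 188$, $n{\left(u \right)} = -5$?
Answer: $- \frac{3504822}{47} \approx -74571.0$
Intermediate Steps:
$a{\left(b,I \right)} = 0$
$T{\left(J \right)} = 188 + J$
$V{\left(p \right)} = \left(3 + p\right)^{3}$
$K = -14019288$ ($K = \left(3 - 246\right)^{3} + 329619 = \left(-243\right)^{3} + 329619 = -14348907 + 329619 = -14019288$)
$\frac{K}{T{\left(a{\left(n{\left(0 \right)},-12 \right)} \right)}} = - \frac{14019288}{188 + 0} = - \frac{14019288}{188} = \left(-14019288\right) \frac{1}{188} = - \frac{3504822}{47}$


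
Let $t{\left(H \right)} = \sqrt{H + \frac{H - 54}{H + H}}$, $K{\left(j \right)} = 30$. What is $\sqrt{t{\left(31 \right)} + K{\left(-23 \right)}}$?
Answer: $\frac{\sqrt{115320 + 186 \sqrt{13082}}}{62} \approx 5.9611$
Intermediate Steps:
$t{\left(H \right)} = \sqrt{H + \frac{-54 + H}{2 H}}$
$\sqrt{t{\left(31 \right)} + K{\left(-23 \right)}} = \sqrt{\frac{\sqrt{2 - \frac{108}{31} + 4 \cdot 31}}{2} + 30} = \sqrt{\frac{\sqrt{2 - \frac{108}{31} + 124}}{2} + 30} = \sqrt{\frac{\sqrt{\frac{3798}{31}}}{2} + 30} = \sqrt{\frac{\frac{3}{31} \sqrt{13082}}{2} + 30} = \sqrt{\frac{3 \sqrt{13082}}{62} + 30} = \sqrt{30 + \frac{3 \sqrt{13082}}{62}}$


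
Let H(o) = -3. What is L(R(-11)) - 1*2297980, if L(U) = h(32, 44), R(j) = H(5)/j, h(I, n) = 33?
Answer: -2297947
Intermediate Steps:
R(j) = -3/j
L(U) = 33
L(R(-11)) - 1*2297980 = 33 - 1*2297980 = 33 - 2297980 = -2297947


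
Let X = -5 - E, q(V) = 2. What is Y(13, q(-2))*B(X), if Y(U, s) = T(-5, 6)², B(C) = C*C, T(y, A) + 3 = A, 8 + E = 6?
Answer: 81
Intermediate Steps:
E = -2 (E = -8 + 6 = -2)
T(y, A) = -3 + A
X = -3 (X = -5 - 1*(-2) = -5 + 2 = -3)
B(C) = C²
Y(U, s) = 9 (Y(U, s) = (-3 + 6)² = 3² = 9)
Y(13, q(-2))*B(X) = 9*(-3)² = 9*9 = 81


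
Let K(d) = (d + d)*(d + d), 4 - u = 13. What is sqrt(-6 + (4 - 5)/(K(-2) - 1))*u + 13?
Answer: 13 - 3*I*sqrt(1365)/5 ≈ 13.0 - 22.168*I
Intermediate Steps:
u = -9 (u = 4 - 1*13 = 4 - 13 = -9)
K(d) = 4*d**2 (K(d) = (2*d)*(2*d) = 4*d**2)
sqrt(-6 + (4 - 5)/(K(-2) - 1))*u + 13 = sqrt(-6 + (4 - 5)/(4*(-2)**2 - 1))*(-9) + 13 = sqrt(-6 - 1/(4*4 - 1))*(-9) + 13 = sqrt(-6 - 1/(16 - 1))*(-9) + 13 = sqrt(-6 - 1/15)*(-9) + 13 = sqrt(-91/15)*(-9) + 13 = (I*sqrt(1365)/15)*(-9) + 13 = -3*I*sqrt(1365)/5 + 13 = 13 - 3*I*sqrt(1365)/5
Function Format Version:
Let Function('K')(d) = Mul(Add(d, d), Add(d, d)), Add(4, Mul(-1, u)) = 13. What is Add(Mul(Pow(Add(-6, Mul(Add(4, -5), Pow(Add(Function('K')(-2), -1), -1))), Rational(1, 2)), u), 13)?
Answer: Add(13, Mul(Rational(-3, 5), I, Pow(1365, Rational(1, 2)))) ≈ Add(13.000, Mul(-22.168, I))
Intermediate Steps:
u = -9 (u = Add(4, Mul(-1, 13)) = Add(4, -13) = -9)
Function('K')(d) = Mul(4, Pow(d, 2)) (Function('K')(d) = Mul(Mul(2, d), Mul(2, d)) = Mul(4, Pow(d, 2)))
Add(Mul(Pow(Add(-6, Mul(Add(4, -5), Pow(Add(Function('K')(-2), -1), -1))), Rational(1, 2)), u), 13) = Add(Mul(Pow(Add(-6, Mul(Add(4, -5), Pow(Add(Mul(4, Pow(-2, 2)), -1), -1))), Rational(1, 2)), -9), 13) = Add(Mul(Pow(Add(-6, Mul(-1, Pow(Add(Mul(4, 4), -1), -1))), Rational(1, 2)), -9), 13) = Add(Mul(Pow(Add(-6, Mul(-1, Pow(Add(16, -1), -1))), Rational(1, 2)), -9), 13) = Add(Mul(Pow(Add(-6, Mul(-1, Pow(15, -1))), Rational(1, 2)), -9), 13) = Add(Mul(Pow(Add(-6, Mul(-1, Rational(1, 15))), Rational(1, 2)), -9), 13) = Add(Mul(Pow(Add(-6, Rational(-1, 15)), Rational(1, 2)), -9), 13) = Add(Mul(Pow(Rational(-91, 15), Rational(1, 2)), -9), 13) = Add(Mul(Mul(Rational(1, 15), I, Pow(1365, Rational(1, 2))), -9), 13) = Add(Mul(Rational(-3, 5), I, Pow(1365, Rational(1, 2))), 13) = Add(13, Mul(Rational(-3, 5), I, Pow(1365, Rational(1, 2))))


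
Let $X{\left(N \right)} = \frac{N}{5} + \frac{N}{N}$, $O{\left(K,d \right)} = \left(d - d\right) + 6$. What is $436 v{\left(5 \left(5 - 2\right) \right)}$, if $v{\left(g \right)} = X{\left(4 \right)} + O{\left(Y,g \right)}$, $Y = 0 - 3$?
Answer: $\frac{17004}{5} \approx 3400.8$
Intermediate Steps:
$Y = -3$ ($Y = 0 - 3 = -3$)
$O{\left(K,d \right)} = 6$ ($O{\left(K,d \right)} = 0 + 6 = 6$)
$X{\left(N \right)} = 1 + \frac{N}{5}$ ($X{\left(N \right)} = N \frac{1}{5} + 1 = \frac{N}{5} + 1 = 1 + \frac{N}{5}$)
$v{\left(g \right)} = \frac{39}{5}$ ($v{\left(g \right)} = \left(1 + \frac{1}{5} \cdot 4\right) + 6 = \left(1 + \frac{4}{5}\right) + 6 = \frac{9}{5} + 6 = \frac{39}{5}$)
$436 v{\left(5 \left(5 - 2\right) \right)} = 436 \cdot \frac{39}{5} = \frac{17004}{5}$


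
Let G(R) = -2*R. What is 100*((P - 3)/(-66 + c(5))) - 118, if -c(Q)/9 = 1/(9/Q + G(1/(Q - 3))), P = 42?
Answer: -17354/103 ≈ -168.49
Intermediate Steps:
c(Q) = -9/(-2/(-3 + Q) + 9/Q) (c(Q) = -9/(9/Q - 2/(Q - 3)) = -9/(9/Q - 2/(-3 + Q)) = -9/(-2/(-3 + Q) + 9/Q))
100*((P - 3)/(-66 + c(5))) - 118 = 100*((42 - 3)/(-66 + 9*5*(3 - 1*5)/(-27 + 7*5))) - 118 = 100*(39/(-66 + 9*5*(3 - 5)/(-27 + 35))) - 118 = 100*(39/(-66 + 9*5*(-2)/8)) - 118 = 100*(39/(-66 + 9*5*(⅛)*(-2))) - 118 = 100*(39/(-66 - 45/4)) - 118 = 100*(39/(-309/4)) - 118 = 100*(39*(-4/309)) - 118 = 100*(-52/103) - 118 = -5200/103 - 118 = -17354/103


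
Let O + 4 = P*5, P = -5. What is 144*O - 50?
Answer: -4226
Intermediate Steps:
O = -29 (O = -4 - 5*5 = -4 - 25 = -29)
144*O - 50 = 144*(-29) - 50 = -4176 - 50 = -4226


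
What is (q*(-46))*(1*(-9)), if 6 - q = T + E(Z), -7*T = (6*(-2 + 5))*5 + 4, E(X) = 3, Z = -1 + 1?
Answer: 47610/7 ≈ 6801.4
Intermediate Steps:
Z = 0
T = -94/7 (T = -((6*(-2 + 5))*5 + 4)/7 = -((6*3)*5 + 4)/7 = -(18*5 + 4)/7 = -(90 + 4)/7 = -1/7*94 = -94/7 ≈ -13.429)
q = 115/7 (q = 6 - (-94/7 + 3) = 6 - 1*(-73/7) = 6 + 73/7 = 115/7 ≈ 16.429)
(q*(-46))*(1*(-9)) = ((115/7)*(-46))*(1*(-9)) = -5290/7*(-9) = 47610/7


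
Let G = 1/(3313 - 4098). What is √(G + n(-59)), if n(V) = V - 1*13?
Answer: I*√44368985/785 ≈ 8.4854*I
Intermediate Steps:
G = -1/785 (G = 1/(-785) = -1/785 ≈ -0.0012739)
n(V) = -13 + V (n(V) = V - 13 = -13 + V)
√(G + n(-59)) = √(-1/785 + (-13 - 59)) = √(-1/785 - 72) = √(-56521/785) = I*√44368985/785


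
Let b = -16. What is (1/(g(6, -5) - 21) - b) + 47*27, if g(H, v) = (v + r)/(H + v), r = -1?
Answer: 34694/27 ≈ 1285.0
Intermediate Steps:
g(H, v) = (-1 + v)/(H + v) (g(H, v) = (v - 1)/(H + v) = (-1 + v)/(H + v))
(1/(g(6, -5) - 21) - b) + 47*27 = (1/((-1 - 5)/(6 - 5) - 21) - 1*(-16)) + 47*27 = (1/(-6/1 - 21) + 16) + 1269 = (1/(1*(-6) - 21) + 16) + 1269 = (1/(-6 - 21) + 16) + 1269 = (1/(-27) + 16) + 1269 = (-1/27 + 16) + 1269 = 431/27 + 1269 = 34694/27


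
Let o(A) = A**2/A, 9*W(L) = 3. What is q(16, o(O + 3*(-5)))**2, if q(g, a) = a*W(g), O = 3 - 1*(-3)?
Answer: 9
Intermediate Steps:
W(L) = 1/3 (W(L) = (1/9)*3 = 1/3)
O = 6 (O = 3 + 3 = 6)
o(A) = A
q(g, a) = a/3 (q(g, a) = a*(1/3) = a/3)
q(16, o(O + 3*(-5)))**2 = ((6 + 3*(-5))/3)**2 = ((6 - 15)/3)**2 = ((1/3)*(-9))**2 = (-3)**2 = 9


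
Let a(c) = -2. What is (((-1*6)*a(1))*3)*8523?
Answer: 306828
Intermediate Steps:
(((-1*6)*a(1))*3)*8523 = ((-1*6*(-2))*3)*8523 = (-6*(-2)*3)*8523 = (12*3)*8523 = 36*8523 = 306828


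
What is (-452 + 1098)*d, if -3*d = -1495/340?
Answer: 5681/6 ≈ 946.83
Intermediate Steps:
d = 299/204 (d = -(-1495)/(3*340) = -⅓*(-299/68) = 299/204 ≈ 1.4657)
(-452 + 1098)*d = (-452 + 1098)*(299/204) = 646*(299/204) = 5681/6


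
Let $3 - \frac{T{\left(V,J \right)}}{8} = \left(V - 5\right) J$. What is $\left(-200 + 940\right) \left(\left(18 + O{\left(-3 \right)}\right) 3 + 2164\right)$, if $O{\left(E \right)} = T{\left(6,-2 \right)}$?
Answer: $1730120$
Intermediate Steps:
$T{\left(V,J \right)} = 24 - 8 J \left(-5 + V\right)$ ($T{\left(V,J \right)} = 24 - 8 \left(V - 5\right) J = 24 - 8 \left(-5 + V\right) J = 24 - 8 J \left(-5 + V\right)$)
$O{\left(E \right)} = 40$ ($O{\left(E \right)} = 24 + 40 \left(-2\right) - \left(-16\right) 6 = 24 - 80 + 96 = 40$)
$\left(-200 + 940\right) \left(\left(18 + O{\left(-3 \right)}\right) 3 + 2164\right) = \left(-200 + 940\right) \left(\left(18 + 40\right) 3 + 2164\right) = 740 \left(58 \cdot 3 + 2164\right) = 740 \left(174 + 2164\right) = 740 \cdot 2338 = 1730120$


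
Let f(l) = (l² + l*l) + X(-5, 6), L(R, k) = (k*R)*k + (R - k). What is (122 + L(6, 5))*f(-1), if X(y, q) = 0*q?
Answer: 546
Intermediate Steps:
X(y, q) = 0
L(R, k) = R - k + R*k² (L(R, k) = (R*k)*k + (R - k) = R*k² + (R - k) = R - k + R*k²)
f(l) = 2*l² (f(l) = (l² + l*l) + 0 = (l² + l²) + 0 = 2*l² + 0 = 2*l²)
(122 + L(6, 5))*f(-1) = (122 + (6 - 1*5 + 6*5²))*(2*(-1)²) = (122 + (6 - 5 + 6*25))*(2*1) = (122 + (6 - 5 + 150))*2 = (122 + 151)*2 = 273*2 = 546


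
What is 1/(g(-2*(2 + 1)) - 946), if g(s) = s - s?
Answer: -1/946 ≈ -0.0010571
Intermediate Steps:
g(s) = 0
1/(g(-2*(2 + 1)) - 946) = 1/(0 - 946) = 1/(-946) = -1/946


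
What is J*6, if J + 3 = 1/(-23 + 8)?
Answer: -92/5 ≈ -18.400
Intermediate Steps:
J = -46/15 (J = -3 + 1/(-23 + 8) = -3 + 1/(-15) = -3 - 1/15 = -46/15 ≈ -3.0667)
J*6 = -46/15*6 = -92/5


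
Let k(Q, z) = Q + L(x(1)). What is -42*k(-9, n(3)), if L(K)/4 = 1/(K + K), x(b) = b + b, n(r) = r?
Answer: 336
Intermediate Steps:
x(b) = 2*b
L(K) = 2/K (L(K) = 4/(K + K) = 4/((2*K)) = 4*(1/(2*K)) = 2/K)
k(Q, z) = 1 + Q (k(Q, z) = Q + 2/((2*1)) = Q + 2/2 = Q + 2*(1/2) = Q + 1 = 1 + Q)
-42*k(-9, n(3)) = -42*(1 - 9) = -42*(-8) = 336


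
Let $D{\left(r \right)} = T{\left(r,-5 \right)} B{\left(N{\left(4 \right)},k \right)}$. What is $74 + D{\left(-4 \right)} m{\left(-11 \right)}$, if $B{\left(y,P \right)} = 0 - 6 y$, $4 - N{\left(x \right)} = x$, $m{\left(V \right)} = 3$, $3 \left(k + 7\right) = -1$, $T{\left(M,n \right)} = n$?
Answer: $74$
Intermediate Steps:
$k = - \frac{22}{3}$ ($k = -7 + \frac{1}{3} \left(-1\right) = -7 - \frac{1}{3} = - \frac{22}{3} \approx -7.3333$)
$N{\left(x \right)} = 4 - x$
$B{\left(y,P \right)} = - 6 y$ ($B{\left(y,P \right)} = 0 - 6 y = - 6 y$)
$D{\left(r \right)} = 0$ ($D{\left(r \right)} = - 5 \left(- 6 \left(4 - 4\right)\right) = - 5 \left(\left(-6\right) 0\right) = \left(-5\right) 0 = 0$)
$74 + D{\left(-4 \right)} m{\left(-11 \right)} = 74 + 0 \cdot 3 = 74 + 0 = 74$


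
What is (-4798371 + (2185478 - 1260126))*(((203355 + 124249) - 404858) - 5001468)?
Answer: 19669986801718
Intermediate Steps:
(-4798371 + (2185478 - 1260126))*(((203355 + 124249) - 404858) - 5001468) = (-4798371 + 925352)*((327604 - 404858) - 5001468) = -3873019*(-77254 - 5001468) = -3873019*(-5078722) = 19669986801718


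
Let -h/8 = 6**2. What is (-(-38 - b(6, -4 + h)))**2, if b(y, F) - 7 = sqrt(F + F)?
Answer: 1441 + 180*I*sqrt(146) ≈ 1441.0 + 2174.9*I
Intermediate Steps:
h = -288 (h = -8*6**2 = -8*36 = -288)
b(y, F) = 7 + sqrt(2)*sqrt(F) (b(y, F) = 7 + sqrt(F + F) = 7 + sqrt(2*F) = 7 + sqrt(2)*sqrt(F))
(-(-38 - b(6, -4 + h)))**2 = (-(-38 - (7 + sqrt(2)*sqrt(-4 - 288))))**2 = (-(-38 - (7 + sqrt(2)*sqrt(-292))))**2 = (-(-38 - (7 + sqrt(2)*(2*I*sqrt(73)))))**2 = (-(-38 - (7 + 2*I*sqrt(146))))**2 = (-(-38 + (-7 - 2*I*sqrt(146))))**2 = (-(-45 - 2*I*sqrt(146)))**2 = (45 + 2*I*sqrt(146))**2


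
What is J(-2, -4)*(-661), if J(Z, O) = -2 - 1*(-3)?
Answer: -661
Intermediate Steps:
J(Z, O) = 1 (J(Z, O) = -2 + 3 = 1)
J(-2, -4)*(-661) = 1*(-661) = -661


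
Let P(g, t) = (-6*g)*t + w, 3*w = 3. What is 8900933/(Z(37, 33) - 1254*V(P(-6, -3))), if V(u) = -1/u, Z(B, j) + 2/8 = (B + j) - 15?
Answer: 3809599324/18417 ≈ 2.0685e+5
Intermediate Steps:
Z(B, j) = -61/4 + B + j (Z(B, j) = -1/4 + ((B + j) - 15) = -1/4 + (-15 + B + j) = -61/4 + B + j)
w = 1 (w = (1/3)*3 = 1)
P(g, t) = 1 - 6*g*t (P(g, t) = (-6*g)*t + 1 = -6*g*t + 1 = 1 - 6*g*t)
8900933/(Z(37, 33) - 1254*V(P(-6, -3))) = 8900933/((-61/4 + 37 + 33) - (-1254)/(1 - 6*(-6)*(-3))) = 8900933/(219/4 - (-1254)/(1 - 108)) = 8900933/(219/4 - (-1254)/(-107)) = 8900933/(219/4 - (-1254)*(-1)/107) = 8900933/(219/4 - 1254*1/107) = 8900933/(219/4 - 1254/107) = 8900933/(18417/428) = 8900933*(428/18417) = 3809599324/18417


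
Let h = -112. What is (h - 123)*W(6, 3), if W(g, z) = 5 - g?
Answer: 235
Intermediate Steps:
(h - 123)*W(6, 3) = (-112 - 123)*(5 - 1*6) = -235*(5 - 6) = -235*(-1) = 235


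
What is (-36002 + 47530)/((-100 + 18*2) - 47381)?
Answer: -11528/47445 ≈ -0.24298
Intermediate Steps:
(-36002 + 47530)/((-100 + 18*2) - 47381) = 11528/((-100 + 36) - 47381) = 11528/(-64 - 47381) = 11528/(-47445) = 11528*(-1/47445) = -11528/47445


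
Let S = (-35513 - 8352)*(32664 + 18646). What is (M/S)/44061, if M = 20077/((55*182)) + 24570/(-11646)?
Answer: 673831/642262929809411410500 ≈ 1.0492e-15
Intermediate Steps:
S = -2250713150 (S = -43865*51310 = -2250713150)
M = -673831/6476470 (M = 20077/10010 + 24570*(-1/11646) = 20077*(1/10010) - 1365/647 = 20077/10010 - 1365/647 = -673831/6476470 ≈ -0.10404)
(M/S)/44061 = -673831/6476470/(-2250713150)/44061 = -673831/6476470*(-1/2250713150)*(1/44061) = (673831/14576676194580500)*(1/44061) = 673831/642262929809411410500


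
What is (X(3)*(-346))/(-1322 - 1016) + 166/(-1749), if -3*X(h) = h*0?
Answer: -166/1749 ≈ -0.094911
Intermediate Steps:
X(h) = 0 (X(h) = -h*0/3 = -1/3*0 = 0)
(X(3)*(-346))/(-1322 - 1016) + 166/(-1749) = (0*(-346))/(-1322 - 1016) + 166/(-1749) = 0/(-2338) + 166*(-1/1749) = 0*(-1/2338) - 166/1749 = 0 - 166/1749 = -166/1749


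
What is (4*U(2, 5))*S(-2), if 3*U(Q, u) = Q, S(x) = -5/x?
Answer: 20/3 ≈ 6.6667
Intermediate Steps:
U(Q, u) = Q/3
(4*U(2, 5))*S(-2) = (4*((⅓)*2))*(-5/(-2)) = (4*(⅔))*(-5*(-½)) = (8/3)*(5/2) = 20/3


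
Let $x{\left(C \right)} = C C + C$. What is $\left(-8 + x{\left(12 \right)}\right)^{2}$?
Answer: $21904$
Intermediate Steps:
$x{\left(C \right)} = C + C^{2}$ ($x{\left(C \right)} = C^{2} + C = C + C^{2}$)
$\left(-8 + x{\left(12 \right)}\right)^{2} = \left(-8 + 12 \left(1 + 12\right)\right)^{2} = \left(-8 + 12 \cdot 13\right)^{2} = \left(-8 + 156\right)^{2} = 148^{2} = 21904$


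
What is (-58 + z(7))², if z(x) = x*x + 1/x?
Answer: 3844/49 ≈ 78.449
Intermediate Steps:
z(x) = 1/x + x² (z(x) = x² + 1/x = 1/x + x²)
(-58 + z(7))² = (-58 + (1 + 7³)/7)² = (-58 + (1 + 343)/7)² = (-58 + (⅐)*344)² = (-58 + 344/7)² = (-62/7)² = 3844/49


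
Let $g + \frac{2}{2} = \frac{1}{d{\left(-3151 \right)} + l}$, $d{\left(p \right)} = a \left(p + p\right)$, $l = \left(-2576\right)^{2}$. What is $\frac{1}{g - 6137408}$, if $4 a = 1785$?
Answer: $- \frac{7647017}{46932870958951} \approx -1.6294 \cdot 10^{-7}$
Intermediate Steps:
$a = \frac{1785}{4}$ ($a = \frac{1}{4} \cdot 1785 = \frac{1785}{4} \approx 446.25$)
$l = 6635776$
$d{\left(p \right)} = \frac{1785 p}{2}$ ($d{\left(p \right)} = \frac{1785 \left(p + p\right)}{4} = \frac{1785 \cdot 2 p}{4} = \frac{1785 p}{2}$)
$g = - \frac{7647015}{7647017}$ ($g = -1 + \frac{1}{\frac{1785}{2} \left(-3151\right) + 6635776} = -1 + \frac{1}{- \frac{5624535}{2} + 6635776} = -1 + \frac{1}{\frac{7647017}{2}} = -1 + \frac{2}{7647017} = - \frac{7647015}{7647017} \approx -1.0$)
$\frac{1}{g - 6137408} = \frac{1}{- \frac{7647015}{7647017} - 6137408} = \frac{1}{- \frac{46932870958951}{7647017}} = - \frac{7647017}{46932870958951}$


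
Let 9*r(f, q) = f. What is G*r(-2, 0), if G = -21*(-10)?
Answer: -140/3 ≈ -46.667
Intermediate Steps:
r(f, q) = f/9
G = 210
G*r(-2, 0) = 210*((⅑)*(-2)) = 210*(-2/9) = -140/3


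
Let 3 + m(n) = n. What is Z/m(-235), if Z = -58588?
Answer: 29294/119 ≈ 246.17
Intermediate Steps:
m(n) = -3 + n
Z/m(-235) = -58588/(-3 - 235) = -58588/(-238) = -58588*(-1/238) = 29294/119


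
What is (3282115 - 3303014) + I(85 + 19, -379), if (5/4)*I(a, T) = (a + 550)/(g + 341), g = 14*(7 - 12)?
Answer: -28315529/1355 ≈ -20897.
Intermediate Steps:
g = -70 (g = 14*(-5) = -70)
I(a, T) = 440/271 + 4*a/1355 (I(a, T) = 4*((a + 550)/(-70 + 341))/5 = 4*((550 + a)/271)/5 = 4*((550 + a)*(1/271))/5 = 4*(550/271 + a/271)/5 = 440/271 + 4*a/1355)
(3282115 - 3303014) + I(85 + 19, -379) = (3282115 - 3303014) + (440/271 + 4*(85 + 19)/1355) = -20899 + (440/271 + (4/1355)*104) = -20899 + (440/271 + 416/1355) = -20899 + 2616/1355 = -28315529/1355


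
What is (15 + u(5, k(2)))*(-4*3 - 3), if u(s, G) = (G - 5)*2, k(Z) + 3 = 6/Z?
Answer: -75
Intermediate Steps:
k(Z) = -3 + 6/Z
u(s, G) = -10 + 2*G (u(s, G) = (-5 + G)*2 = -10 + 2*G)
(15 + u(5, k(2)))*(-4*3 - 3) = (15 + (-10 + 2*(-3 + 6/2)))*(-4*3 - 3) = (15 + (-10 + 2*(-3 + 6*(½))))*(-12 - 3) = (15 + (-10 + 2*(-3 + 3)))*(-15) = (15 + (-10 + 2*0))*(-15) = (15 + (-10 + 0))*(-15) = (15 - 10)*(-15) = 5*(-15) = -75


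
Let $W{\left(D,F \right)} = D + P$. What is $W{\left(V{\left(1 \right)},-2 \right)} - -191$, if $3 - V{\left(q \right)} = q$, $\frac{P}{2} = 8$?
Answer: $209$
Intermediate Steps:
$P = 16$ ($P = 2 \cdot 8 = 16$)
$V{\left(q \right)} = 3 - q$
$W{\left(D,F \right)} = 16 + D$ ($W{\left(D,F \right)} = D + 16 = 16 + D$)
$W{\left(V{\left(1 \right)},-2 \right)} - -191 = \left(16 + \left(3 - 1\right)\right) - -191 = \left(16 + \left(3 - 1\right)\right) + 191 = \left(16 + 2\right) + 191 = 18 + 191 = 209$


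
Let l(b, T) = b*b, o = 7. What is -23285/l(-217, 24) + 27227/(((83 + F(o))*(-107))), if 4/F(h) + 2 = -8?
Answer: -1062778350/297272857 ≈ -3.5751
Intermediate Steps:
F(h) = -⅖ (F(h) = 4/(-2 - 8) = 4/(-10) = 4*(-⅒) = -⅖)
l(b, T) = b²
-23285/l(-217, 24) + 27227/(((83 + F(o))*(-107))) = -23285/((-217)²) + 27227/(((83 - ⅖)*(-107))) = -23285/47089 + 27227/(((413/5)*(-107))) = -23285*1/47089 + 27227/(-44191/5) = -23285/47089 + 27227*(-5/44191) = -23285/47089 - 136135/44191 = -1062778350/297272857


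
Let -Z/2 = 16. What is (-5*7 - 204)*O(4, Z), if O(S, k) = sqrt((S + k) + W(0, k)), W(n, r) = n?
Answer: -478*I*sqrt(7) ≈ -1264.7*I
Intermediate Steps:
Z = -32 (Z = -2*16 = -32)
O(S, k) = sqrt(S + k) (O(S, k) = sqrt((S + k) + 0) = sqrt(S + k))
(-5*7 - 204)*O(4, Z) = (-5*7 - 204)*sqrt(4 - 32) = (-35 - 204)*sqrt(-28) = -478*I*sqrt(7)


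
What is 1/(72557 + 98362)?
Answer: 1/170919 ≈ 5.8507e-6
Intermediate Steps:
1/(72557 + 98362) = 1/170919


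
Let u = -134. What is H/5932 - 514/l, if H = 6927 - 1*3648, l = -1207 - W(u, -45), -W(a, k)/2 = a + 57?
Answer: 7511767/8073452 ≈ 0.93043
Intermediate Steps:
W(a, k) = -114 - 2*a (W(a, k) = -2*(a + 57) = -2*(57 + a) = -114 - 2*a)
l = -1361 (l = -1207 - (-114 - 2*(-134)) = -1207 - (-114 + 268) = -1207 - 1*154 = -1207 - 154 = -1361)
H = 3279 (H = 6927 - 3648 = 3279)
H/5932 - 514/l = 3279/5932 - 514/(-1361) = 3279*(1/5932) - 514*(-1/1361) = 3279/5932 + 514/1361 = 7511767/8073452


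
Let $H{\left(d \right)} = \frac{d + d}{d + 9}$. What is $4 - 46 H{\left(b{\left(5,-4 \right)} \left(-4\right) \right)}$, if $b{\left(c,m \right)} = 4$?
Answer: $- \frac{1444}{7} \approx -206.29$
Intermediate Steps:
$H{\left(d \right)} = \frac{2 d}{9 + d}$
$4 - 46 H{\left(b{\left(5,-4 \right)} \left(-4\right) \right)} = 4 - 46 \frac{2 \cdot 4 \left(-4\right)}{9 + 4 \left(-4\right)} = 4 - 46 \cdot 2 \left(-16\right) \frac{1}{9 - 16} = 4 - 46 \cdot 2 \left(-16\right) \frac{1}{-7} = 4 - 46 \cdot 2 \left(-16\right) \left(- \frac{1}{7}\right) = 4 - \frac{1472}{7} = - \frac{1444}{7}$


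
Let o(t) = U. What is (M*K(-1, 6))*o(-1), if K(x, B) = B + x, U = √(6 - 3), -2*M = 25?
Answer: -125*√3/2 ≈ -108.25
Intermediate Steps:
M = -25/2 (M = -½*25 = -25/2 ≈ -12.500)
U = √3 ≈ 1.7320
o(t) = √3
(M*K(-1, 6))*o(-1) = (-25*(6 - 1)/2)*√3 = (-25/2*5)*√3 = -125*√3/2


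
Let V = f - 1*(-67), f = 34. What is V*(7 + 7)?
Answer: 1414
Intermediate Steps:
V = 101 (V = 34 - 1*(-67) = 34 + 67 = 101)
V*(7 + 7) = 101*(7 + 7) = 101*14 = 1414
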